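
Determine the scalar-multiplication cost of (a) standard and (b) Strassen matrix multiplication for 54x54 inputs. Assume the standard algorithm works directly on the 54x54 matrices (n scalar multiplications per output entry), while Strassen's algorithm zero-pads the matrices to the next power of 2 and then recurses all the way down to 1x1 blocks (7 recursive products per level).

Matrix multiplication for 54x54 matrices:

Strassen's algorithm requires power-of-2 dimensions. Pad 54x54 to 64x64 (next power of 2).

Standard algorithm: 54^3 = 157464 multiplications
Strassen's algorithm: 7^(log2(64)) = 7^6 = 117649 multiplications
Savings: 157464 - 117649 = 39815 multiplications

Standard: 157464 multiplications (54^3). Strassen: 117649 multiplications (7^6, after padding to 64x64). Strassen reduces 8 recursive multiplications to 7 at each level.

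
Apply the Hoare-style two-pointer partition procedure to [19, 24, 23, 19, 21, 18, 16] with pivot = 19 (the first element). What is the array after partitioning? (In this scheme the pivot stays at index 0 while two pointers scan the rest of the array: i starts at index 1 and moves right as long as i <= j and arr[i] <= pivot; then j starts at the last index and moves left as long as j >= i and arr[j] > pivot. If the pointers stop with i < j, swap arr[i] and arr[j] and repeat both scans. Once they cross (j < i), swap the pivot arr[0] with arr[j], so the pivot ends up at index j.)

Hoare-style two-pointer partition with pivot = 19:

Initial array: [19, 24, 23, 19, 21, 18, 16]

Pointers start at i = 1, j = 6.
i stops at index 1 (arr[1]=24 > 19), j stops at index 6 (arr[6]=16 <= 19): swap arr[1] and arr[6], array becomes [19, 16, 23, 19, 21, 18, 24]
i stops at index 2 (arr[2]=23 > 19), j stops at index 5 (arr[5]=18 <= 19): swap arr[2] and arr[5], array becomes [19, 16, 18, 19, 21, 23, 24]
i ends at 4, j ends at 3: the pointers have crossed (j < i), so scanning stops.

Swap pivot arr[0] with arr[3] to place pivot at position 3: [19, 16, 18, 19, 21, 23, 24]
Pivot position: 3

After partitioning with pivot 19, the array becomes [19, 16, 18, 19, 21, 23, 24]. The pivot is placed at index 3. All elements to the left of the pivot are <= 19, and all elements to the right are > 19.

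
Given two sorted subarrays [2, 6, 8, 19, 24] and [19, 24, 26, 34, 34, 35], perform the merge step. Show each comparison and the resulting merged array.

Merging process:

Compare 2 vs 19: take 2 from left. Merged: [2]
Compare 6 vs 19: take 6 from left. Merged: [2, 6]
Compare 8 vs 19: take 8 from left. Merged: [2, 6, 8]
Compare 19 vs 19: take 19 from left. Merged: [2, 6, 8, 19]
Compare 24 vs 19: take 19 from right. Merged: [2, 6, 8, 19, 19]
Compare 24 vs 24: take 24 from left. Merged: [2, 6, 8, 19, 19, 24]
Append remaining from right: [24, 26, 34, 34, 35]. Merged: [2, 6, 8, 19, 19, 24, 24, 26, 34, 34, 35]

Final merged array: [2, 6, 8, 19, 19, 24, 24, 26, 34, 34, 35]
Total comparisons: 6

The merged array is [2, 6, 8, 19, 19, 24, 24, 26, 34, 34, 35], requiring 6 comparisons. The merge step runs in O(n) time where n is the total number of elements.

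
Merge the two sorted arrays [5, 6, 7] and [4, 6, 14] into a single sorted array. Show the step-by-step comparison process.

Merging process:

Compare 5 vs 4: take 4 from right. Merged: [4]
Compare 5 vs 6: take 5 from left. Merged: [4, 5]
Compare 6 vs 6: take 6 from left. Merged: [4, 5, 6]
Compare 7 vs 6: take 6 from right. Merged: [4, 5, 6, 6]
Compare 7 vs 14: take 7 from left. Merged: [4, 5, 6, 6, 7]
Append remaining from right: [14]. Merged: [4, 5, 6, 6, 7, 14]

Final merged array: [4, 5, 6, 6, 7, 14]
Total comparisons: 5

The merged array is [4, 5, 6, 6, 7, 14], requiring 5 comparisons. The merge step runs in O(n) time where n is the total number of elements.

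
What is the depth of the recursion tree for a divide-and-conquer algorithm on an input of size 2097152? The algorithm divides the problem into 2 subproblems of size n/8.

For divide and conquer with division factor 8:

Problem sizes at each level:
Level 0: 2097152
Level 1: 262144
Level 2: 32768
Level 3: 4096
Level 4: 512
Level 5: 64
Level 6: 8
Level 7: 1

The root is level 0 and the size-1 base case is level 7 (the tree spans levels 0 through 7, i.e. 8 levels counting the root), so the depth is the number of divisions: log_8(2097152) = 7

The recursion tree depth is log_8(2097152) = 7. At each level, the problem size is divided by 8, so it takes 7 divisions to reduce to a base case of size 1. The algorithm makes 2 recursive calls at each level.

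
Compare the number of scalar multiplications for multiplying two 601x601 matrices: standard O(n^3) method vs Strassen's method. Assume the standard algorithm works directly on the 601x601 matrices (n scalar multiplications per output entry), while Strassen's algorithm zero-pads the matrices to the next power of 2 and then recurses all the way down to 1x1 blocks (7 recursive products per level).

Matrix multiplication for 601x601 matrices:

Strassen's algorithm requires power-of-2 dimensions. Pad 601x601 to 1024x1024 (next power of 2).

Standard algorithm: 601^3 = 217081801 multiplications
Strassen's algorithm: 7^(log2(1024)) = 7^10 = 282475249 multiplications
Difference: 217081801 - 282475249 = -65393448 (Strassen uses MORE here due to padding overhead — for small or just-over-power-of-2 n, padding can outweigh the per-level savings)

Standard: 217081801 multiplications (601^3). Strassen: 282475249 multiplications (7^10, after padding to 1024x1024). Strassen reduces 8 recursive multiplications to 7 at each level.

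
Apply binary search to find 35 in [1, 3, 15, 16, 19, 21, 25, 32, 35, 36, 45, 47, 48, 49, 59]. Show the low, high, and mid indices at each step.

Binary search for 35 in [1, 3, 15, 16, 19, 21, 25, 32, 35, 36, 45, 47, 48, 49, 59]:

lo=0, hi=14, mid=7, arr[mid]=32 -> 32 < 35, search right half
lo=8, hi=14, mid=11, arr[mid]=47 -> 47 > 35, search left half
lo=8, hi=10, mid=9, arr[mid]=36 -> 36 > 35, search left half
lo=8, hi=8, mid=8, arr[mid]=35 -> Found target at index 8!

Binary search finds 35 at index 8 after 4 comparisons. The search repeatedly halves the search space by comparing with the middle element.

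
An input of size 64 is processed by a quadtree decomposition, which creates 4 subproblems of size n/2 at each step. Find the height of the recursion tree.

For divide and conquer with division factor 2:

Problem sizes at each level:
Level 0: 64
Level 1: 32
Level 2: 16
Level 3: 8
Level 4: 4
Level 5: 2
Level 6: 1

The root is level 0 and the size-1 base case is level 6 (the tree spans levels 0 through 6, i.e. 7 levels counting the root), so the depth is the number of divisions: log_2(64) = 6

The recursion tree depth is log_2(64) = 6. At each level, the problem size is divided by 2, so it takes 6 divisions to reduce to a base case of size 1. The algorithm makes 4 recursive calls at each level.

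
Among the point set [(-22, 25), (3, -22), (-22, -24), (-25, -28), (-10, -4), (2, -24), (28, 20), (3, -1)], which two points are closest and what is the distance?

Computing all pairwise distances among 8 points:

d((-22, 25), (3, -22)) = 53.2353
d((-22, 25), (-22, -24)) = 49.0
d((-22, 25), (-25, -28)) = 53.0848
d((-22, 25), (-10, -4)) = 31.3847
d((-22, 25), (2, -24)) = 54.5619
d((-22, 25), (28, 20)) = 50.2494
d((-22, 25), (3, -1)) = 36.0694
d((3, -22), (-22, -24)) = 25.0799
d((3, -22), (-25, -28)) = 28.6356
d((3, -22), (-10, -4)) = 22.2036
d((3, -22), (2, -24)) = 2.2361 <-- minimum
d((3, -22), (28, 20)) = 48.8774
d((3, -22), (3, -1)) = 21.0
d((-22, -24), (-25, -28)) = 5.0
d((-22, -24), (-10, -4)) = 23.3238
d((-22, -24), (2, -24)) = 24.0
d((-22, -24), (28, 20)) = 66.6033
d((-22, -24), (3, -1)) = 33.9706
d((-25, -28), (-10, -4)) = 28.3019
d((-25, -28), (2, -24)) = 27.2947
d((-25, -28), (28, 20)) = 71.5052
d((-25, -28), (3, -1)) = 38.8973
d((-10, -4), (2, -24)) = 23.3238
d((-10, -4), (28, 20)) = 44.9444
d((-10, -4), (3, -1)) = 13.3417
d((2, -24), (28, 20)) = 51.1077
d((2, -24), (3, -1)) = 23.0217
d((28, 20), (3, -1)) = 32.6497

Closest pair: (3, -22) and (2, -24) with distance 2.2361

The closest pair is (3, -22) and (2, -24) with Euclidean distance 2.2361. For 8 points, brute-force pairwise comparison is shown above. For large n, the divide-and-conquer algorithm (sort by x, recurse on halves, check the dividing strip) achieves O(n log n).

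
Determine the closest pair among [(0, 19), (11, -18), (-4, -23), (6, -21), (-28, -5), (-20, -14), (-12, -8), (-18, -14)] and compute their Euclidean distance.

Computing all pairwise distances among 8 points:

d((0, 19), (11, -18)) = 38.6005
d((0, 19), (-4, -23)) = 42.19
d((0, 19), (6, -21)) = 40.4475
d((0, 19), (-28, -5)) = 36.8782
d((0, 19), (-20, -14)) = 38.5876
d((0, 19), (-12, -8)) = 29.5466
d((0, 19), (-18, -14)) = 37.5899
d((11, -18), (-4, -23)) = 15.8114
d((11, -18), (6, -21)) = 5.831
d((11, -18), (-28, -5)) = 41.1096
d((11, -18), (-20, -14)) = 31.257
d((11, -18), (-12, -8)) = 25.0799
d((11, -18), (-18, -14)) = 29.2746
d((-4, -23), (6, -21)) = 10.198
d((-4, -23), (-28, -5)) = 30.0
d((-4, -23), (-20, -14)) = 18.3576
d((-4, -23), (-12, -8)) = 17.0
d((-4, -23), (-18, -14)) = 16.6433
d((6, -21), (-28, -5)) = 37.5766
d((6, -21), (-20, -14)) = 26.9258
d((6, -21), (-12, -8)) = 22.2036
d((6, -21), (-18, -14)) = 25.0
d((-28, -5), (-20, -14)) = 12.0416
d((-28, -5), (-12, -8)) = 16.2788
d((-28, -5), (-18, -14)) = 13.4536
d((-20, -14), (-12, -8)) = 10.0
d((-20, -14), (-18, -14)) = 2.0 <-- minimum
d((-12, -8), (-18, -14)) = 8.4853

Closest pair: (-20, -14) and (-18, -14) with distance 2.0

The closest pair is (-20, -14) and (-18, -14) with Euclidean distance 2.0. For 8 points, brute-force pairwise comparison is shown above. For large n, the divide-and-conquer algorithm (sort by x, recurse on halves, check the dividing strip) achieves O(n log n).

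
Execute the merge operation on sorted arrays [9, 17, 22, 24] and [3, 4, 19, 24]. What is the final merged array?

Merging process:

Compare 9 vs 3: take 3 from right. Merged: [3]
Compare 9 vs 4: take 4 from right. Merged: [3, 4]
Compare 9 vs 19: take 9 from left. Merged: [3, 4, 9]
Compare 17 vs 19: take 17 from left. Merged: [3, 4, 9, 17]
Compare 22 vs 19: take 19 from right. Merged: [3, 4, 9, 17, 19]
Compare 22 vs 24: take 22 from left. Merged: [3, 4, 9, 17, 19, 22]
Compare 24 vs 24: take 24 from left. Merged: [3, 4, 9, 17, 19, 22, 24]
Append remaining from right: [24]. Merged: [3, 4, 9, 17, 19, 22, 24, 24]

Final merged array: [3, 4, 9, 17, 19, 22, 24, 24]
Total comparisons: 7

The merged array is [3, 4, 9, 17, 19, 22, 24, 24], requiring 7 comparisons. The merge step runs in O(n) time where n is the total number of elements.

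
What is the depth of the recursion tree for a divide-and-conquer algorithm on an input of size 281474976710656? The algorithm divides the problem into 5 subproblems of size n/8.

For divide and conquer with division factor 8:

Problem sizes at each level:
Level 0: 281474976710656
Level 1: 35184372088832
Level 2: 4398046511104
Level 3: 549755813888
Level 4: 68719476736
Level 5: 8589934592
Level 6: 1073741824
Level 7: 134217728
Level 8: 16777216
Level 9: 2097152
Level 10: 262144
Level 11: 32768
Level 12: 4096
Level 13: 512
Level 14: 64
Level 15: 8
Level 16: 1

The root is level 0 and the size-1 base case is level 16 (the tree spans levels 0 through 16, i.e. 17 levels counting the root), so the depth is the number of divisions: log_8(281474976710656) = 16

The recursion tree depth is log_8(281474976710656) = 16. At each level, the problem size is divided by 8, so it takes 16 divisions to reduce to a base case of size 1. The algorithm makes 5 recursive calls at each level.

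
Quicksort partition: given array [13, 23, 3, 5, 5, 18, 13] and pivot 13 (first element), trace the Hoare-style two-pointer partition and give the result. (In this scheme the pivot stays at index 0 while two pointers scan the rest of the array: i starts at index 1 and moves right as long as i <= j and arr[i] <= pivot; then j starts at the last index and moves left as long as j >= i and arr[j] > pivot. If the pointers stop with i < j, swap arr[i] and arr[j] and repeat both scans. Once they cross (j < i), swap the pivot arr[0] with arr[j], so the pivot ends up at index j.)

Hoare-style two-pointer partition with pivot = 13:

Initial array: [13, 23, 3, 5, 5, 18, 13]

Pointers start at i = 1, j = 6.
i stops at index 1 (arr[1]=23 > 13), j stops at index 6 (arr[6]=13 <= 13): swap arr[1] and arr[6], array becomes [13, 13, 3, 5, 5, 18, 23]
i ends at 5, j ends at 4: the pointers have crossed (j < i), so scanning stops.

Swap pivot arr[0] with arr[4] to place pivot at position 4: [5, 13, 3, 5, 13, 18, 23]
Pivot position: 4

After partitioning with pivot 13, the array becomes [5, 13, 3, 5, 13, 18, 23]. The pivot is placed at index 4. All elements to the left of the pivot are <= 13, and all elements to the right are > 13.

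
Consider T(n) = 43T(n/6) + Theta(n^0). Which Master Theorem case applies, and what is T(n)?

Master Theorem for T(n) = 43T(n/6) + O(n^0):

a = 43, b = 6, c = 0
log_b(a) = log_6(43) = 2.0992

Case 1: c = 0 < log_6(43) = 2.0992
T(n) = O(n^(log_6 43))

For T(n) = 43T(n/6) + O(n^0): log_6(43) = 2.0992. This is Case 1 of the Master Theorem (c < log_b(a), work dominated by leaves), giving O(n^(log_6 43)).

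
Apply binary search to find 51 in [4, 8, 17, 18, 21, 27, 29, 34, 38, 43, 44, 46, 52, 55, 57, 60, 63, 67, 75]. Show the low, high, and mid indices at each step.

Binary search for 51 in [4, 8, 17, 18, 21, 27, 29, 34, 38, 43, 44, 46, 52, 55, 57, 60, 63, 67, 75]:

lo=0, hi=18, mid=9, arr[mid]=43 -> 43 < 51, search right half
lo=10, hi=18, mid=14, arr[mid]=57 -> 57 > 51, search left half
lo=10, hi=13, mid=11, arr[mid]=46 -> 46 < 51, search right half
lo=12, hi=13, mid=12, arr[mid]=52 -> 52 > 51, search left half
lo=12 > hi=11, target 51 not found

Binary search determines that 51 is not in the array after 4 comparisons. The search space was exhausted without finding the target.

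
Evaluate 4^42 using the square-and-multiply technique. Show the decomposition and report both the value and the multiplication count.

Computing 4^42 by squaring (build up from 4^1; each line after the first costs one multiplication):

4^1 = 4
4^2 = (4^1)^2 = 4^2 = 16
4^4 = (4^2)^2 = 16^2 = 256
4^5 = 4 * 4^4 = 4 * 256 = 1024
4^10 = (4^5)^2 = 1024^2 = 1048576
4^20 = (4^10)^2 = 1048576^2 = 1099511627776
4^21 = 4 * 4^20 = 4 * 1099511627776 = 4398046511104
4^42 = (4^21)^2 = 4398046511104^2 = 19342813113834066795298816

Result: 19342813113834066795298816
Multiplications needed: 7 (7 lines after 4^1)

4^42 = 19342813113834066795298816. Using exponentiation by squaring, this requires 7 multiplications. The key idea: if the exponent is even, square the half-power; if odd, multiply by the base once.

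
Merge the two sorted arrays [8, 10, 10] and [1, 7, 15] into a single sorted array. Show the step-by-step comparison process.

Merging process:

Compare 8 vs 1: take 1 from right. Merged: [1]
Compare 8 vs 7: take 7 from right. Merged: [1, 7]
Compare 8 vs 15: take 8 from left. Merged: [1, 7, 8]
Compare 10 vs 15: take 10 from left. Merged: [1, 7, 8, 10]
Compare 10 vs 15: take 10 from left. Merged: [1, 7, 8, 10, 10]
Append remaining from right: [15]. Merged: [1, 7, 8, 10, 10, 15]

Final merged array: [1, 7, 8, 10, 10, 15]
Total comparisons: 5

The merged array is [1, 7, 8, 10, 10, 15], requiring 5 comparisons. The merge step runs in O(n) time where n is the total number of elements.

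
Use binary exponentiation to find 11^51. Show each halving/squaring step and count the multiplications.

Computing 11^51 by squaring (build up from 11^1; each line after the first costs one multiplication):

11^1 = 11
11^2 = (11^1)^2 = 11^2 = 121
11^3 = 11 * 11^2 = 11 * 121 = 1331
11^6 = (11^3)^2 = 1331^2 = 1771561
11^12 = (11^6)^2 = 1771561^2 = 3138428376721
11^24 = (11^12)^2 = 3138428376721^2 = 9849732675807611094711841
11^25 = 11 * 11^24 = 11 * 9849732675807611094711841 = 108347059433883722041830251
11^50 = (11^25)^2 = 108347059433883722041830251^2 = 11739085287969531650666649599035831993898213898723001
11^51 = 11 * 11^50 = 11 * 11739085287969531650666649599035831993898213898723001 = 129129938167664848157333145589394151932880352885953011

Result: 129129938167664848157333145589394151932880352885953011
Multiplications needed: 8 (8 lines after 11^1)

11^51 = 129129938167664848157333145589394151932880352885953011. Using exponentiation by squaring, this requires 8 multiplications. The key idea: if the exponent is even, square the half-power; if odd, multiply by the base once.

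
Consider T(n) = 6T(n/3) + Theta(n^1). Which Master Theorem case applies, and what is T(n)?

Master Theorem for T(n) = 6T(n/3) + O(n^1):

a = 6, b = 3, c = 1
log_b(a) = log_3(6) = 1.6309

Case 1: c = 1 < log_3(6) = 1.6309
T(n) = O(n^(log_3 6))

For T(n) = 6T(n/3) + O(n^1): log_3(6) = 1.6309. This is Case 1 of the Master Theorem (c < log_b(a), work dominated by leaves), giving O(n^(log_3 6)).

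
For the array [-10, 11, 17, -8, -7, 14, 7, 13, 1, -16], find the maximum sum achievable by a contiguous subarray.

Using Kadane's algorithm on [-10, 11, 17, -8, -7, 14, 7, 13, 1, -16]:

Scanning through the array:
Position 1 (value 11): max_ending_here = 11, max_so_far = 11
Position 2 (value 17): max_ending_here = 28, max_so_far = 28
Position 3 (value -8): max_ending_here = 20, max_so_far = 28
Position 4 (value -7): max_ending_here = 13, max_so_far = 28
Position 5 (value 14): max_ending_here = 27, max_so_far = 28
Position 6 (value 7): max_ending_here = 34, max_so_far = 34
Position 7 (value 13): max_ending_here = 47, max_so_far = 47
Position 8 (value 1): max_ending_here = 48, max_so_far = 48
Position 9 (value -16): max_ending_here = 32, max_so_far = 48

Maximum subarray: [11, 17, -8, -7, 14, 7, 13, 1]
Maximum sum: 48

The maximum subarray is [11, 17, -8, -7, 14, 7, 13, 1] with sum 48. This subarray runs from index 1 to index 8.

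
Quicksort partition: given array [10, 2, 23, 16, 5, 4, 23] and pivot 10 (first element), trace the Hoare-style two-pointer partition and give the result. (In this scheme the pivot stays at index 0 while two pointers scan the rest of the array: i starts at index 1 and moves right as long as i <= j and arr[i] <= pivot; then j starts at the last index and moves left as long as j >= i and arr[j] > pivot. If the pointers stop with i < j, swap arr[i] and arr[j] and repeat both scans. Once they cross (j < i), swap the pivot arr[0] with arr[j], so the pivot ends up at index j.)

Hoare-style two-pointer partition with pivot = 10:

Initial array: [10, 2, 23, 16, 5, 4, 23]

Pointers start at i = 1, j = 6.
i stops at index 2 (arr[2]=23 > 10), j stops at index 5 (arr[5]=4 <= 10): swap arr[2] and arr[5], array becomes [10, 2, 4, 16, 5, 23, 23]
i stops at index 3 (arr[3]=16 > 10), j stops at index 4 (arr[4]=5 <= 10): swap arr[3] and arr[4], array becomes [10, 2, 4, 5, 16, 23, 23]
i ends at 4, j ends at 3: the pointers have crossed (j < i), so scanning stops.

Swap pivot arr[0] with arr[3] to place pivot at position 3: [5, 2, 4, 10, 16, 23, 23]
Pivot position: 3

After partitioning with pivot 10, the array becomes [5, 2, 4, 10, 16, 23, 23]. The pivot is placed at index 3. All elements to the left of the pivot are <= 10, and all elements to the right are > 10.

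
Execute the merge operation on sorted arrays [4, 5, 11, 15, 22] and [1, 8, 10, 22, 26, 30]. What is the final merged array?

Merging process:

Compare 4 vs 1: take 1 from right. Merged: [1]
Compare 4 vs 8: take 4 from left. Merged: [1, 4]
Compare 5 vs 8: take 5 from left. Merged: [1, 4, 5]
Compare 11 vs 8: take 8 from right. Merged: [1, 4, 5, 8]
Compare 11 vs 10: take 10 from right. Merged: [1, 4, 5, 8, 10]
Compare 11 vs 22: take 11 from left. Merged: [1, 4, 5, 8, 10, 11]
Compare 15 vs 22: take 15 from left. Merged: [1, 4, 5, 8, 10, 11, 15]
Compare 22 vs 22: take 22 from left. Merged: [1, 4, 5, 8, 10, 11, 15, 22]
Append remaining from right: [22, 26, 30]. Merged: [1, 4, 5, 8, 10, 11, 15, 22, 22, 26, 30]

Final merged array: [1, 4, 5, 8, 10, 11, 15, 22, 22, 26, 30]
Total comparisons: 8

The merged array is [1, 4, 5, 8, 10, 11, 15, 22, 22, 26, 30], requiring 8 comparisons. The merge step runs in O(n) time where n is the total number of elements.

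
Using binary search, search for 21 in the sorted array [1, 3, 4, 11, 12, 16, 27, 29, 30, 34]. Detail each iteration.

Binary search for 21 in [1, 3, 4, 11, 12, 16, 27, 29, 30, 34]:

lo=0, hi=9, mid=4, arr[mid]=12 -> 12 < 21, search right half
lo=5, hi=9, mid=7, arr[mid]=29 -> 29 > 21, search left half
lo=5, hi=6, mid=5, arr[mid]=16 -> 16 < 21, search right half
lo=6, hi=6, mid=6, arr[mid]=27 -> 27 > 21, search left half
lo=6 > hi=5, target 21 not found

Binary search determines that 21 is not in the array after 4 comparisons. The search space was exhausted without finding the target.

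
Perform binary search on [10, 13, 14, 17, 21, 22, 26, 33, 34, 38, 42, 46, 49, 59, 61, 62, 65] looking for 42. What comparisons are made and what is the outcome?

Binary search for 42 in [10, 13, 14, 17, 21, 22, 26, 33, 34, 38, 42, 46, 49, 59, 61, 62, 65]:

lo=0, hi=16, mid=8, arr[mid]=34 -> 34 < 42, search right half
lo=9, hi=16, mid=12, arr[mid]=49 -> 49 > 42, search left half
lo=9, hi=11, mid=10, arr[mid]=42 -> Found target at index 10!

Binary search finds 42 at index 10 after 3 comparisons. The search repeatedly halves the search space by comparing with the middle element.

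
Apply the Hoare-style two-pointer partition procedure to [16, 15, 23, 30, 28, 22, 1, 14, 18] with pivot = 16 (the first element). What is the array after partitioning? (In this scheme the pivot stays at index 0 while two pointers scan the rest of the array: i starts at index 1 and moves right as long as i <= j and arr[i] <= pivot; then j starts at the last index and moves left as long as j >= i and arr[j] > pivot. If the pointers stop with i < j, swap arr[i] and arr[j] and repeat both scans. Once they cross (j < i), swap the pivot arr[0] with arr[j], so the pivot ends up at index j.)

Hoare-style two-pointer partition with pivot = 16:

Initial array: [16, 15, 23, 30, 28, 22, 1, 14, 18]

Pointers start at i = 1, j = 8.
i stops at index 2 (arr[2]=23 > 16), j stops at index 7 (arr[7]=14 <= 16): swap arr[2] and arr[7], array becomes [16, 15, 14, 30, 28, 22, 1, 23, 18]
i stops at index 3 (arr[3]=30 > 16), j stops at index 6 (arr[6]=1 <= 16): swap arr[3] and arr[6], array becomes [16, 15, 14, 1, 28, 22, 30, 23, 18]
i ends at 4, j ends at 3: the pointers have crossed (j < i), so scanning stops.

Swap pivot arr[0] with arr[3] to place pivot at position 3: [1, 15, 14, 16, 28, 22, 30, 23, 18]
Pivot position: 3

After partitioning with pivot 16, the array becomes [1, 15, 14, 16, 28, 22, 30, 23, 18]. The pivot is placed at index 3. All elements to the left of the pivot are <= 16, and all elements to the right are > 16.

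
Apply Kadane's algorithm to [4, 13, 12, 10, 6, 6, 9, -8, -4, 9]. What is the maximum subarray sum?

Using Kadane's algorithm on [4, 13, 12, 10, 6, 6, 9, -8, -4, 9]:

Scanning through the array:
Position 1 (value 13): max_ending_here = 17, max_so_far = 17
Position 2 (value 12): max_ending_here = 29, max_so_far = 29
Position 3 (value 10): max_ending_here = 39, max_so_far = 39
Position 4 (value 6): max_ending_here = 45, max_so_far = 45
Position 5 (value 6): max_ending_here = 51, max_so_far = 51
Position 6 (value 9): max_ending_here = 60, max_so_far = 60
Position 7 (value -8): max_ending_here = 52, max_so_far = 60
Position 8 (value -4): max_ending_here = 48, max_so_far = 60
Position 9 (value 9): max_ending_here = 57, max_so_far = 60

Maximum subarray: [4, 13, 12, 10, 6, 6, 9]
Maximum sum: 60

The maximum subarray is [4, 13, 12, 10, 6, 6, 9] with sum 60. This subarray runs from index 0 to index 6.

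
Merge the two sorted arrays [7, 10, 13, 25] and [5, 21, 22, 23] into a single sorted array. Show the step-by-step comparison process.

Merging process:

Compare 7 vs 5: take 5 from right. Merged: [5]
Compare 7 vs 21: take 7 from left. Merged: [5, 7]
Compare 10 vs 21: take 10 from left. Merged: [5, 7, 10]
Compare 13 vs 21: take 13 from left. Merged: [5, 7, 10, 13]
Compare 25 vs 21: take 21 from right. Merged: [5, 7, 10, 13, 21]
Compare 25 vs 22: take 22 from right. Merged: [5, 7, 10, 13, 21, 22]
Compare 25 vs 23: take 23 from right. Merged: [5, 7, 10, 13, 21, 22, 23]
Append remaining from left: [25]. Merged: [5, 7, 10, 13, 21, 22, 23, 25]

Final merged array: [5, 7, 10, 13, 21, 22, 23, 25]
Total comparisons: 7

The merged array is [5, 7, 10, 13, 21, 22, 23, 25], requiring 7 comparisons. The merge step runs in O(n) time where n is the total number of elements.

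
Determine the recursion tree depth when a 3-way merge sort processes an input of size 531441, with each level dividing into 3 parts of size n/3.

For divide and conquer with division factor 3:

Problem sizes at each level:
Level 0: 531441
Level 1: 177147
Level 2: 59049
Level 3: 19683
Level 4: 6561
Level 5: 2187
Level 6: 729
Level 7: 243
Level 8: 81
Level 9: 27
Level 10: 9
Level 11: 3
Level 12: 1

The root is level 0 and the size-1 base case is level 12 (the tree spans levels 0 through 12, i.e. 13 levels counting the root), so the depth is the number of divisions: log_3(531441) = 12

The recursion tree depth is log_3(531441) = 12. At each level, the problem size is divided by 3, so it takes 12 divisions to reduce to a base case of size 1. The algorithm makes 3 recursive calls at each level.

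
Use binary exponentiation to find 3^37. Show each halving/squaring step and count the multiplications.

Computing 3^37 by squaring (build up from 3^1; each line after the first costs one multiplication):

3^1 = 3
3^2 = (3^1)^2 = 3^2 = 9
3^4 = (3^2)^2 = 9^2 = 81
3^8 = (3^4)^2 = 81^2 = 6561
3^9 = 3 * 3^8 = 3 * 6561 = 19683
3^18 = (3^9)^2 = 19683^2 = 387420489
3^36 = (3^18)^2 = 387420489^2 = 150094635296999121
3^37 = 3 * 3^36 = 3 * 150094635296999121 = 450283905890997363

Result: 450283905890997363
Multiplications needed: 7 (7 lines after 3^1)

3^37 = 450283905890997363. Using exponentiation by squaring, this requires 7 multiplications. The key idea: if the exponent is even, square the half-power; if odd, multiply by the base once.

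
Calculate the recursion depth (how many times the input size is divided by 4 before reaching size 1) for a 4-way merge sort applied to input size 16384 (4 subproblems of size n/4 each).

For divide and conquer with division factor 4:

Problem sizes at each level:
Level 0: 16384
Level 1: 4096
Level 2: 1024
Level 3: 256
Level 4: 64
Level 5: 16
Level 6: 4
Level 7: 1

The root is level 0 and the size-1 base case is level 7 (the tree spans levels 0 through 7, i.e. 8 levels counting the root), so the depth is the number of divisions: log_4(16384) = 7

The recursion tree depth is log_4(16384) = 7. At each level, the problem size is divided by 4, so it takes 7 divisions to reduce to a base case of size 1. The algorithm makes 4 recursive calls at each level.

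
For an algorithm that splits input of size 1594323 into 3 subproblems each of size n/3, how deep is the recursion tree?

For divide and conquer with division factor 3:

Problem sizes at each level:
Level 0: 1594323
Level 1: 531441
Level 2: 177147
Level 3: 59049
Level 4: 19683
Level 5: 6561
Level 6: 2187
Level 7: 729
Level 8: 243
Level 9: 81
Level 10: 27
Level 11: 9
Level 12: 3
Level 13: 1

The root is level 0 and the size-1 base case is level 13 (the tree spans levels 0 through 13, i.e. 14 levels counting the root), so the depth is the number of divisions: log_3(1594323) = 13

The recursion tree depth is log_3(1594323) = 13. At each level, the problem size is divided by 3, so it takes 13 divisions to reduce to a base case of size 1. The algorithm makes 3 recursive calls at each level.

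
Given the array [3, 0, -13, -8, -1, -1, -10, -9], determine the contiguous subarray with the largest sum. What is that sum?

Using Kadane's algorithm on [3, 0, -13, -8, -1, -1, -10, -9]:

Scanning through the array:
Position 1 (value 0): max_ending_here = 3, max_so_far = 3
Position 2 (value -13): max_ending_here = -10, max_so_far = 3
Position 3 (value -8): max_ending_here = -8, max_so_far = 3
Position 4 (value -1): max_ending_here = -1, max_so_far = 3
Position 5 (value -1): max_ending_here = -1, max_so_far = 3
Position 6 (value -10): max_ending_here = -10, max_so_far = 3
Position 7 (value -9): max_ending_here = -9, max_so_far = 3

Maximum subarray: [3]
Maximum sum: 3

The maximum subarray is [3] with sum 3. This subarray runs from index 0 to index 0.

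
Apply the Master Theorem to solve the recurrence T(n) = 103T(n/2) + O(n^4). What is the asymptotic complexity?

Master Theorem for T(n) = 103T(n/2) + O(n^4):

a = 103, b = 2, c = 4
log_b(a) = log_2(103) = 6.6865

Case 1: c = 4 < log_2(103) = 6.6865
T(n) = O(n^(log_2 103))

For T(n) = 103T(n/2) + O(n^4): log_2(103) = 6.6865. This is Case 1 of the Master Theorem (c < log_b(a), work dominated by leaves), giving O(n^(log_2 103)).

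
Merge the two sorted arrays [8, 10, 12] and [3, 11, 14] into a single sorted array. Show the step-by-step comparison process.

Merging process:

Compare 8 vs 3: take 3 from right. Merged: [3]
Compare 8 vs 11: take 8 from left. Merged: [3, 8]
Compare 10 vs 11: take 10 from left. Merged: [3, 8, 10]
Compare 12 vs 11: take 11 from right. Merged: [3, 8, 10, 11]
Compare 12 vs 14: take 12 from left. Merged: [3, 8, 10, 11, 12]
Append remaining from right: [14]. Merged: [3, 8, 10, 11, 12, 14]

Final merged array: [3, 8, 10, 11, 12, 14]
Total comparisons: 5

The merged array is [3, 8, 10, 11, 12, 14], requiring 5 comparisons. The merge step runs in O(n) time where n is the total number of elements.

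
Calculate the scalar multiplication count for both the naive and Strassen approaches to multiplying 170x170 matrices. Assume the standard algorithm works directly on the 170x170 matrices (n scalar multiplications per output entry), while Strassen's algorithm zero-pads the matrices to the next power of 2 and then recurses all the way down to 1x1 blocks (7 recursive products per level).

Matrix multiplication for 170x170 matrices:

Strassen's algorithm requires power-of-2 dimensions. Pad 170x170 to 256x256 (next power of 2).

Standard algorithm: 170^3 = 4913000 multiplications
Strassen's algorithm: 7^(log2(256)) = 7^8 = 5764801 multiplications
Difference: 4913000 - 5764801 = -851801 (Strassen uses MORE here due to padding overhead — for small or just-over-power-of-2 n, padding can outweigh the per-level savings)

Standard: 4913000 multiplications (170^3). Strassen: 5764801 multiplications (7^8, after padding to 256x256). Strassen reduces 8 recursive multiplications to 7 at each level.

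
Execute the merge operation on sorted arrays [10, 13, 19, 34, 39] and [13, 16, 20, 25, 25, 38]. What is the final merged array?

Merging process:

Compare 10 vs 13: take 10 from left. Merged: [10]
Compare 13 vs 13: take 13 from left. Merged: [10, 13]
Compare 19 vs 13: take 13 from right. Merged: [10, 13, 13]
Compare 19 vs 16: take 16 from right. Merged: [10, 13, 13, 16]
Compare 19 vs 20: take 19 from left. Merged: [10, 13, 13, 16, 19]
Compare 34 vs 20: take 20 from right. Merged: [10, 13, 13, 16, 19, 20]
Compare 34 vs 25: take 25 from right. Merged: [10, 13, 13, 16, 19, 20, 25]
Compare 34 vs 25: take 25 from right. Merged: [10, 13, 13, 16, 19, 20, 25, 25]
Compare 34 vs 38: take 34 from left. Merged: [10, 13, 13, 16, 19, 20, 25, 25, 34]
Compare 39 vs 38: take 38 from right. Merged: [10, 13, 13, 16, 19, 20, 25, 25, 34, 38]
Append remaining from left: [39]. Merged: [10, 13, 13, 16, 19, 20, 25, 25, 34, 38, 39]

Final merged array: [10, 13, 13, 16, 19, 20, 25, 25, 34, 38, 39]
Total comparisons: 10

The merged array is [10, 13, 13, 16, 19, 20, 25, 25, 34, 38, 39], requiring 10 comparisons. The merge step runs in O(n) time where n is the total number of elements.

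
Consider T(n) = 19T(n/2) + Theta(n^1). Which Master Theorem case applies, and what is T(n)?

Master Theorem for T(n) = 19T(n/2) + O(n^1):

a = 19, b = 2, c = 1
log_b(a) = log_2(19) = 4.2479

Case 1: c = 1 < log_2(19) = 4.2479
T(n) = O(n^(log_2 19))

For T(n) = 19T(n/2) + O(n^1): log_2(19) = 4.2479. This is Case 1 of the Master Theorem (c < log_b(a), work dominated by leaves), giving O(n^(log_2 19)).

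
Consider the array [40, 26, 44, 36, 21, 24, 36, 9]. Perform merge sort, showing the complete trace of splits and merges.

Merge sort trace:

Split: [40, 26, 44, 36, 21, 24, 36, 9] -> [40, 26, 44, 36] and [21, 24, 36, 9]
  Split: [40, 26, 44, 36] -> [40, 26] and [44, 36]
    Split: [40, 26] -> [40] and [26]
    Merge: [40] + [26] -> [26, 40]
    Split: [44, 36] -> [44] and [36]
    Merge: [44] + [36] -> [36, 44]
  Merge: [26, 40] + [36, 44] -> [26, 36, 40, 44]
  Split: [21, 24, 36, 9] -> [21, 24] and [36, 9]
    Split: [21, 24] -> [21] and [24]
    Merge: [21] + [24] -> [21, 24]
    Split: [36, 9] -> [36] and [9]
    Merge: [36] + [9] -> [9, 36]
  Merge: [21, 24] + [9, 36] -> [9, 21, 24, 36]
Merge: [26, 36, 40, 44] + [9, 21, 24, 36] -> [9, 21, 24, 26, 36, 36, 40, 44]

Final sorted array: [9, 21, 24, 26, 36, 36, 40, 44]

The merge sort proceeds by recursively splitting the array and merging sorted halves.
After all merges, the sorted array is [9, 21, 24, 26, 36, 36, 40, 44].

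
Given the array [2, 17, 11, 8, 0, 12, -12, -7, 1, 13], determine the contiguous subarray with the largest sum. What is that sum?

Using Kadane's algorithm on [2, 17, 11, 8, 0, 12, -12, -7, 1, 13]:

Scanning through the array:
Position 1 (value 17): max_ending_here = 19, max_so_far = 19
Position 2 (value 11): max_ending_here = 30, max_so_far = 30
Position 3 (value 8): max_ending_here = 38, max_so_far = 38
Position 4 (value 0): max_ending_here = 38, max_so_far = 38
Position 5 (value 12): max_ending_here = 50, max_so_far = 50
Position 6 (value -12): max_ending_here = 38, max_so_far = 50
Position 7 (value -7): max_ending_here = 31, max_so_far = 50
Position 8 (value 1): max_ending_here = 32, max_so_far = 50
Position 9 (value 13): max_ending_here = 45, max_so_far = 50

Maximum subarray: [2, 17, 11, 8, 0, 12]
Maximum sum: 50

The maximum subarray is [2, 17, 11, 8, 0, 12] with sum 50. This subarray runs from index 0 to index 5.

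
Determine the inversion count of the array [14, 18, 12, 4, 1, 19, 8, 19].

Finding inversions in [14, 18, 12, 4, 1, 19, 8, 19]:

(0, 2): arr[0]=14 > arr[2]=12
(0, 3): arr[0]=14 > arr[3]=4
(0, 4): arr[0]=14 > arr[4]=1
(0, 6): arr[0]=14 > arr[6]=8
(1, 2): arr[1]=18 > arr[2]=12
(1, 3): arr[1]=18 > arr[3]=4
(1, 4): arr[1]=18 > arr[4]=1
(1, 6): arr[1]=18 > arr[6]=8
(2, 3): arr[2]=12 > arr[3]=4
(2, 4): arr[2]=12 > arr[4]=1
(2, 6): arr[2]=12 > arr[6]=8
(3, 4): arr[3]=4 > arr[4]=1
(5, 6): arr[5]=19 > arr[6]=8

Total inversions: 13

The array has 13 inversion(s): (0,2), (0,3), (0,4), (0,6), (1,2), (1,3), (1,4), (1,6), (2,3), (2,4), (2,6), (3,4), (5,6). Each pair (i,j) satisfies i < j and arr[i] > arr[j].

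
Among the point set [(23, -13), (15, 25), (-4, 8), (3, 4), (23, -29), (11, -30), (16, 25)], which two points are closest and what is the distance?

Computing all pairwise distances among 7 points:

d((23, -13), (15, 25)) = 38.833
d((23, -13), (-4, 8)) = 34.2053
d((23, -13), (3, 4)) = 26.2488
d((23, -13), (23, -29)) = 16.0
d((23, -13), (11, -30)) = 20.8087
d((23, -13), (16, 25)) = 38.6394
d((15, 25), (-4, 8)) = 25.4951
d((15, 25), (3, 4)) = 24.1868
d((15, 25), (23, -29)) = 54.5894
d((15, 25), (11, -30)) = 55.1453
d((15, 25), (16, 25)) = 1.0 <-- minimum
d((-4, 8), (3, 4)) = 8.0623
d((-4, 8), (23, -29)) = 45.8039
d((-4, 8), (11, -30)) = 40.8534
d((-4, 8), (16, 25)) = 26.2488
d((3, 4), (23, -29)) = 38.5876
d((3, 4), (11, -30)) = 34.9285
d((3, 4), (16, 25)) = 24.6982
d((23, -29), (11, -30)) = 12.0416
d((23, -29), (16, 25)) = 54.4518
d((11, -30), (16, 25)) = 55.2268

Closest pair: (15, 25) and (16, 25) with distance 1.0

The closest pair is (15, 25) and (16, 25) with Euclidean distance 1.0. For 7 points, brute-force pairwise comparison is shown above. For large n, the divide-and-conquer algorithm (sort by x, recurse on halves, check the dividing strip) achieves O(n log n).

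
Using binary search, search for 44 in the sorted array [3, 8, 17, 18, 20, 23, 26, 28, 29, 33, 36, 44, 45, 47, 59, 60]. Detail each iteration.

Binary search for 44 in [3, 8, 17, 18, 20, 23, 26, 28, 29, 33, 36, 44, 45, 47, 59, 60]:

lo=0, hi=15, mid=7, arr[mid]=28 -> 28 < 44, search right half
lo=8, hi=15, mid=11, arr[mid]=44 -> Found target at index 11!

Binary search finds 44 at index 11 after 2 comparisons. The search repeatedly halves the search space by comparing with the middle element.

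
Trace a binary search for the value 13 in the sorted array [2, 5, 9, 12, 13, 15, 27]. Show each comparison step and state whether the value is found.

Binary search for 13 in [2, 5, 9, 12, 13, 15, 27]:

lo=0, hi=6, mid=3, arr[mid]=12 -> 12 < 13, search right half
lo=4, hi=6, mid=5, arr[mid]=15 -> 15 > 13, search left half
lo=4, hi=4, mid=4, arr[mid]=13 -> Found target at index 4!

Binary search finds 13 at index 4 after 3 comparisons. The search repeatedly halves the search space by comparing with the middle element.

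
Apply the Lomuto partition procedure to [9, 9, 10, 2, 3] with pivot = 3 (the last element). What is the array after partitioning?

Lomuto partition with pivot = 3:

Initial array: [9, 9, 10, 2, 3]

arr[0]=9 > 3: no swap
arr[1]=9 > 3: no swap
arr[2]=10 > 3: no swap
arr[3]=2 <= 3: swap with position 0, array becomes [2, 9, 10, 9, 3]

Place pivot at position 1: [2, 3, 10, 9, 9]
Pivot position: 1

After partitioning with pivot 3, the array becomes [2, 3, 10, 9, 9]. The pivot is placed at index 1. All elements to the left of the pivot are <= 3, and all elements to the right are > 3.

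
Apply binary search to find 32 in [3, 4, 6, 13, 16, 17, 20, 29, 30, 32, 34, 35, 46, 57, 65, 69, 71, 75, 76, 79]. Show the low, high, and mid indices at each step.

Binary search for 32 in [3, 4, 6, 13, 16, 17, 20, 29, 30, 32, 34, 35, 46, 57, 65, 69, 71, 75, 76, 79]:

lo=0, hi=19, mid=9, arr[mid]=32 -> Found target at index 9!

Binary search finds 32 at index 9 after 1 comparisons. The search repeatedly halves the search space by comparing with the middle element.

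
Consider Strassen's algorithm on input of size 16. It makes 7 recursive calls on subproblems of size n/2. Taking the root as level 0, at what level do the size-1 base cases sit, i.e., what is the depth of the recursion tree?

For divide and conquer with division factor 2:

Problem sizes at each level:
Level 0: 16
Level 1: 8
Level 2: 4
Level 3: 2
Level 4: 1

The root is level 0 and the size-1 base case is level 4 (the tree spans levels 0 through 4, i.e. 5 levels counting the root), so the depth is the number of divisions: log_2(16) = 4

The recursion tree depth is log_2(16) = 4. At each level, the problem size is divided by 2, so it takes 4 divisions to reduce to a base case of size 1. The algorithm makes 7 recursive calls at each level.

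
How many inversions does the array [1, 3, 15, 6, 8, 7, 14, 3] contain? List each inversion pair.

Finding inversions in [1, 3, 15, 6, 8, 7, 14, 3]:

(2, 3): arr[2]=15 > arr[3]=6
(2, 4): arr[2]=15 > arr[4]=8
(2, 5): arr[2]=15 > arr[5]=7
(2, 6): arr[2]=15 > arr[6]=14
(2, 7): arr[2]=15 > arr[7]=3
(3, 7): arr[3]=6 > arr[7]=3
(4, 5): arr[4]=8 > arr[5]=7
(4, 7): arr[4]=8 > arr[7]=3
(5, 7): arr[5]=7 > arr[7]=3
(6, 7): arr[6]=14 > arr[7]=3

Total inversions: 10

The array has 10 inversion(s): (2,3), (2,4), (2,5), (2,6), (2,7), (3,7), (4,5), (4,7), (5,7), (6,7). Each pair (i,j) satisfies i < j and arr[i] > arr[j].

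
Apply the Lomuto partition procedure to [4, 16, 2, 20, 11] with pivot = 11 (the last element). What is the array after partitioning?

Lomuto partition with pivot = 11:

Initial array: [4, 16, 2, 20, 11]

arr[0]=4 <= 11: swap with position 0, array becomes [4, 16, 2, 20, 11]
arr[1]=16 > 11: no swap
arr[2]=2 <= 11: swap with position 1, array becomes [4, 2, 16, 20, 11]
arr[3]=20 > 11: no swap

Place pivot at position 2: [4, 2, 11, 20, 16]
Pivot position: 2

After partitioning with pivot 11, the array becomes [4, 2, 11, 20, 16]. The pivot is placed at index 2. All elements to the left of the pivot are <= 11, and all elements to the right are > 11.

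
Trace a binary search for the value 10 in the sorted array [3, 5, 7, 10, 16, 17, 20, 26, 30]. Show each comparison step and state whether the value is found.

Binary search for 10 in [3, 5, 7, 10, 16, 17, 20, 26, 30]:

lo=0, hi=8, mid=4, arr[mid]=16 -> 16 > 10, search left half
lo=0, hi=3, mid=1, arr[mid]=5 -> 5 < 10, search right half
lo=2, hi=3, mid=2, arr[mid]=7 -> 7 < 10, search right half
lo=3, hi=3, mid=3, arr[mid]=10 -> Found target at index 3!

Binary search finds 10 at index 3 after 4 comparisons. The search repeatedly halves the search space by comparing with the middle element.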